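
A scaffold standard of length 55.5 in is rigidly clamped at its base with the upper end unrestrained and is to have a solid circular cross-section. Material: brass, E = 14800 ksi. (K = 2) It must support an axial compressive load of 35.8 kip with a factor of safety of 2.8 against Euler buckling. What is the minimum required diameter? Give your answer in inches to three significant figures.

Required P_cr = n·P = 2.8 × 35.8 = 100.2 kip
L_e = K·L = 2 × 55.5 = 111.0 in
Required I = P_cr·L_e²/(π²E) = 1.002×10^5 × 111.0² / (π² × 1.48×10^7) = 8.455 in⁴
Solid circle: I = πd⁴/64  ⇒  d = (64I/π)^(1/4) = (64×8.455/π)^(1/4) = 3.62 in

d ≈ 3.62 in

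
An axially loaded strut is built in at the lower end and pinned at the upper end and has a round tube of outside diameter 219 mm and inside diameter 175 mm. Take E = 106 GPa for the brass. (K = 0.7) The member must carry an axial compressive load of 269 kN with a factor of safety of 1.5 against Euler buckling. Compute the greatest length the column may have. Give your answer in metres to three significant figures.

L_max ≈ 18.8 m

d_o = 219 mm, d_i = 175 mm
I = π(d_o⁴ − d_i⁴)/64 = π(219⁴ − 175.0⁴)/64 = 6.688×10^7 mm⁴
I = 6.688×10^-5 m⁴
Required critical load P_cr = n·P = 1.5 × 269 = 403.5 kN = 4.035×10^5 N
From P_cr = π²EI/(K·L)²:  L = (1/K)·√(π²EI/P_cr) = (1/0.7)·√(π²×1.06×10^11×6.688×10^-5/4.035×10^5)
L = 18.8 m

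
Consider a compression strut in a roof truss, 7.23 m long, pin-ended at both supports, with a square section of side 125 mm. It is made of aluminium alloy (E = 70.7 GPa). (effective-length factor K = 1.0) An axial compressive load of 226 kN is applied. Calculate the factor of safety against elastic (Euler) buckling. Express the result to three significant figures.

n ≈ 1.20

I = a⁴/12 = 125⁴/12 = 2.035×10^7 mm⁴
I = 2.035×10^7 mm⁴ = 2.035×10^-5 m⁴
Effective length L_e = K·L = 1 × 7.23 = 7.230 m
P_cr = π²EI / L_e² = π² × 70.7×10⁹ × 2.035×10^-5 / 7.230² = 2.716×10^5 N
Factor of safety n = P_cr / P = 271.58 / 226 = 1.20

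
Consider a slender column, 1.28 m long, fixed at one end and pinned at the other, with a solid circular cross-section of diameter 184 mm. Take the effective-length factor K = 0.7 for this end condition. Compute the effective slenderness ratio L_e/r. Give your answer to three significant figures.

For a solid circle r = d/4 = 184/4 = 46.00 mm
L_e = K·L = 0.7 × 1.28 m = 0.8960 m = 896.00 mm
λ = L_e / r_min = 896.00 / 46.00 = 19.5

λ ≈ 19.5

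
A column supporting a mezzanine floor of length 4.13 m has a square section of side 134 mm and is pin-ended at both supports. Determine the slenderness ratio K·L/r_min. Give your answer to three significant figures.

For a square r = a/√12 = 134/√12 = 38.68 mm
L_e = K·L = 1 × 4.13 m = 4.130 m = 4130.0 mm
λ = L_e / r_min = 4130.0 / 38.68 = 107

λ ≈ 107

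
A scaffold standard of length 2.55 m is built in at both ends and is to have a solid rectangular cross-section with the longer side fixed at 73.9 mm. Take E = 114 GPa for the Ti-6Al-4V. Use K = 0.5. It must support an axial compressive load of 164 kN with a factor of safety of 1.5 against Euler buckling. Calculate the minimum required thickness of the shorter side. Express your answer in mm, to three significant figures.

Required P_cr = n·P = 1.5 × 164 = 246.0 kN
L_e = K·L = 0.5 × 2.55 = 1.275 m
Required I = P_cr·L_e²/(π²E) = 2.460×10^5 × 1.275² / (π² × 1.14×10^11) = 3.554×10^-7 m⁴
I_req = 3.554×10^5 mm⁴
Rectangle, weak axis: I_min = h·b³/12 with h = 73.9 mm fixed  ⇒  b = (12I/h)^(1/3) = 38.6 mm

b ≈ 38.6 mm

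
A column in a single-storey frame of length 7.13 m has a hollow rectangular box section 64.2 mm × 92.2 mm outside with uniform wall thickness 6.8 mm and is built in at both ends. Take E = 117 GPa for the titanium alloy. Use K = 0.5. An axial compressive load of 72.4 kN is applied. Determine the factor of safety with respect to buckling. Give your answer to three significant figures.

n ≈ 1.49

Inner dimensions: h_i = 92.2 − 2×6.8 = 78.60 mm, b_i = 64.2 − 2×6.8 = 50.60 mm
Weak-axis I_min = (h_o·b_o³ − h_i·b_i³)/12 with b_o = 64.2, b_i = 50.60 mm (shorter outer/inner sides).
I_min = (92.2×64.2³ − 78.60×50.60³)/12 = 1.185×10^6 mm⁴
I = 1.185×10^6 mm⁴ = 1.185×10^-6 m⁴
Effective length L_e = K·L = 0.5 × 7.13 = 3.565 m
P_cr = π²EI / L_e² = π² × 117×10⁹ × 1.185×10^-6 / 3.565² = 1.076×10^5 N
Factor of safety n = P_cr / P = 107.62 / 72.4 = 1.49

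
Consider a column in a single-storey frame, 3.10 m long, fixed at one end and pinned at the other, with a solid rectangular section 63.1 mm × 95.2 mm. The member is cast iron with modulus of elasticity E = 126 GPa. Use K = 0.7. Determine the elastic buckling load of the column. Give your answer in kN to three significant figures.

Buckling occurs about the weak axis: I_min = h·b³/12 with b = 63.1 mm (the shorter side).
I_min = 95.2×63.1³/12 = 1.993×10^6 mm⁴
I = 1.993×10^6 mm⁴ = 1.993×10^-6 m⁴
Effective length L_e = K·L = 0.7 × 3.10 = 2.170 m
P_cr = π²EI / L_e² = π² × 126×10⁹ × 1.993×10^-6 / 2.170² = 5.264×10^5 N

P_cr ≈ 526 kN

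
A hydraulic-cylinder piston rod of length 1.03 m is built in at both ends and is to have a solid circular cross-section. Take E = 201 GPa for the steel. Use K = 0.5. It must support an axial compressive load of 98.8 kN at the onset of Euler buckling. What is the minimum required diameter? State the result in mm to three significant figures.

L_e = K·L = 0.5 × 1.03 = 0.5150 m
Required I = P_cr·L_e²/(π²E) = 9.880×10^4 × 0.5150² / (π² × 2.01×10^11) = 1.321×10^-8 m⁴
I_req = 1.321×10^4 mm⁴
Solid circle: I = πd⁴/64  ⇒  d = (64I/π)^(1/4) = (64×1.321×10^4/π)^(1/4) = 22.8 mm

d ≈ 22.8 mm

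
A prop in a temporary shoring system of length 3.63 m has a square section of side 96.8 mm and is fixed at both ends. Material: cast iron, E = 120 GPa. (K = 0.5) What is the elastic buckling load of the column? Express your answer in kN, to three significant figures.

I = a⁴/12 = 96.8⁴/12 = 7.317×10^6 mm⁴
I = 7.317×10^6 mm⁴ = 7.317×10^-6 m⁴
Effective length L_e = K·L = 0.5 × 3.63 = 1.815 m
P_cr = π²EI / L_e² = π² × 120×10⁹ × 7.317×10^-6 / 1.815² = 2.631×10^6 N

P_cr ≈ 2630 kN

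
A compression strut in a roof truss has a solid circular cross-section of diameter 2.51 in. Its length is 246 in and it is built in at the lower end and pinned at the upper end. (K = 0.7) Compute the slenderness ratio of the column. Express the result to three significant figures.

For a solid circle r = d/4 = 2.51/4 = 0.6275 in
L_e = K·L = 0.7 × 246 = 172.2 in
λ = L_e / r_min = 172.20 / 0.6275 = 274

λ ≈ 274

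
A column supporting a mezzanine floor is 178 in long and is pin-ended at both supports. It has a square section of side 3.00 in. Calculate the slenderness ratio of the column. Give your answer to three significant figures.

λ ≈ 206

For a square r = a/√12 = 3.00/√12 = 0.8660 in
L_e = K·L = 1 × 178 = 178.0 in
λ = L_e / r_min = 178.00 / 0.8660 = 206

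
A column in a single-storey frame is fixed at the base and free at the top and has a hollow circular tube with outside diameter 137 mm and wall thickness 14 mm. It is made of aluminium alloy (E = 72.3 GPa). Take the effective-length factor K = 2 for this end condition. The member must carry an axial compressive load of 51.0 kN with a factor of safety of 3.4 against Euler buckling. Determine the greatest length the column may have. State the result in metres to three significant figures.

Inner diameter d_i = 137 − 2×14 = 109.0 mm
I = π(d_o⁴ − d_i⁴)/64 = π(137⁴ − 109.0⁴)/64 = 1.036×10^7 mm⁴
I = 1.036×10^-5 m⁴
Required critical load P_cr = n·P = 3.4 × 51.0 = 173.4 kN = 1.734×10^5 N
From P_cr = π²EI/(K·L)²:  L = (1/K)·√(π²EI/P_cr) = (1/2)·√(π²×7.23×10^10×1.036×10^-5/1.734×10^5)
L = 3.27 m

L_max ≈ 3.27 m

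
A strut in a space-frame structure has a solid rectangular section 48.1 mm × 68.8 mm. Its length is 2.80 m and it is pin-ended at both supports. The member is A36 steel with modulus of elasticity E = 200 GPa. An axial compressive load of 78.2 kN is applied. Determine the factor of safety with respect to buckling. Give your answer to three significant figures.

Buckling occurs about the weak axis: I_min = h·b³/12 with b = 48.1 mm (the shorter side).
I_min = 68.8×48.1³/12 = 6.380×10^5 mm⁴
I = 6.380×10^5 mm⁴ = 6.380×10^-7 m⁴
Effective length L_e = K·L = 1 × 2.80 = 2.800 m
P_cr = π²EI / L_e² = π² × 200×10⁹ × 6.380×10^-7 / 2.800² = 1.606×10^5 N
Factor of safety n = P_cr / P = 160.64 / 78.2 = 2.05

n ≈ 2.05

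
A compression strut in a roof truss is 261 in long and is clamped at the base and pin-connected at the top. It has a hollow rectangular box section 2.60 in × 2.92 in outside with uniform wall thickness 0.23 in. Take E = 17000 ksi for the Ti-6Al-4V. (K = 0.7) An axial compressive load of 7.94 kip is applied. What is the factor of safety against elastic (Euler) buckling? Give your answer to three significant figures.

n ≈ 1.44

Inner dimensions: h_i = 2.92 − 2×0.23 = 2.460 in, b_i = 2.60 − 2×0.23 = 2.140 in
Weak-axis I_min = (h_o·b_o³ − h_i·b_i³)/12 with b_o = 2.60, b_i = 2.140 in (shorter outer/inner sides).
I_min = (2.92×2.60³ − 2.460×2.140³)/12 = 2.268 in⁴
Effective length L_e = K·L = 0.7 × 261 = 182.7 in
P_cr = π²EI / L_e² = π² × 17000×10³ × 2.268 / 182.7² = 1.140×10^4 lb
Factor of safety n = P_cr / P = 11.399 / 7.94 = 1.44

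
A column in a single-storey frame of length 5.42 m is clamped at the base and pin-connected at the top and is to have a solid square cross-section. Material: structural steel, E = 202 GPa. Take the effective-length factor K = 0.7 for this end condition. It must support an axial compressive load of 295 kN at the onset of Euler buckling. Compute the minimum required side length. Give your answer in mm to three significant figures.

L_e = K·L = 0.7 × 5.42 = 3.794 m
Required I = P_cr·L_e²/(π²E) = 2.950×10^5 × 3.794² / (π² × 2.02×10^11) = 2.130×10^-6 m⁴
I_req = 2.130×10^6 mm⁴
Solid square: I = a⁴/12  ⇒  a = (12I)^(1/4) = (12×2.130×10^6)^(1/4) = 71.1 mm

a ≈ 71.1 mm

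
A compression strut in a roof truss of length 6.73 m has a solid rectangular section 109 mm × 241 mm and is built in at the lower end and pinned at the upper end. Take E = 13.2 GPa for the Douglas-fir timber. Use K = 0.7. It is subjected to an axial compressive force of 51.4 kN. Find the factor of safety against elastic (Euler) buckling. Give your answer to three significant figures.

n ≈ 2.97

Buckling occurs about the weak axis: I_min = h·b³/12 with b = 109 mm (the shorter side).
I_min = 241×109³/12 = 2.601×10^7 mm⁴
I = 2.601×10^7 mm⁴ = 2.601×10^-5 m⁴
Effective length L_e = K·L = 0.7 × 6.73 = 4.711 m
P_cr = π²EI / L_e² = π² × 13.2×10⁹ × 2.601×10^-5 / 4.711² = 1.527×10^5 N
Factor of safety n = P_cr / P = 152.67 / 51.4 = 2.97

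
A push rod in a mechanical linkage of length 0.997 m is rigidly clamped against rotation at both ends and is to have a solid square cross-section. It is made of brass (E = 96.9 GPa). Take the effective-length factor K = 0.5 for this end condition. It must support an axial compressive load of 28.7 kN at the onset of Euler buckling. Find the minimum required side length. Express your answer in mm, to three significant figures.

L_e = K·L = 0.5 × 0.997 = 0.4985 m
Required I = P_cr·L_e²/(π²E) = 2.870×10^4 × 0.4985² / (π² × 9.69×10^10) = 7.457×10^-9 m⁴
I_req = 7.457×10^3 mm⁴
Solid square: I = a⁴/12  ⇒  a = (12I)^(1/4) = (12×7.457×10^3)^(1/4) = 17.3 mm

a ≈ 17.3 mm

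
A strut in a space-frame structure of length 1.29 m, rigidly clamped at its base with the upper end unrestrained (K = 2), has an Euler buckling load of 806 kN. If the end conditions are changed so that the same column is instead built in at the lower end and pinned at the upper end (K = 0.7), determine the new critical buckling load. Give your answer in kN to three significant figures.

P_cr ∝ 1/K², so P_cr,new = P_cr,old × (K_old/K_new)² = 806 × (2/0.7)²
= 806 × 8.163 = 6580 kN

P_cr ≈ 6580 kN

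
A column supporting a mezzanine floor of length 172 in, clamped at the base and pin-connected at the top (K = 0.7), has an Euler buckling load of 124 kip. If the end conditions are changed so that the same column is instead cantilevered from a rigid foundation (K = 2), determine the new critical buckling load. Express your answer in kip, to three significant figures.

P_cr ∝ 1/K², so P_cr,new = P_cr,old × (K_old/K_new)² = 124 × (0.7/2)²
= 124 × 0.1225 = 15.2 kip

P_cr ≈ 15.2 kip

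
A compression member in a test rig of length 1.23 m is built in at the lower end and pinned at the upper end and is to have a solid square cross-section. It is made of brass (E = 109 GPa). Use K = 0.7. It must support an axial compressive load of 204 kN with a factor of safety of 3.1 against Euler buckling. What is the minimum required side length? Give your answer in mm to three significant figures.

Required P_cr = n·P = 3.1 × 204 = 632.4 kN
L_e = K·L = 0.7 × 1.23 = 0.8610 m
Required I = P_cr·L_e²/(π²E) = 6.324×10^5 × 0.8610² / (π² × 1.09×10^11) = 4.358×10^-7 m⁴
I_req = 4.358×10^5 mm⁴
Solid square: I = a⁴/12  ⇒  a = (12I)^(1/4) = (12×4.358×10^5)^(1/4) = 47.8 mm

a ≈ 47.8 mm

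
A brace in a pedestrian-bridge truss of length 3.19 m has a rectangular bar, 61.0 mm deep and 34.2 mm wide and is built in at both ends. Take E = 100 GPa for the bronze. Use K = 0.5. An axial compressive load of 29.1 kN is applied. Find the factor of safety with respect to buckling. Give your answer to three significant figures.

n ≈ 2.71

Buckling occurs about the weak axis: I_min = h·b³/12 with b = 34.2 mm (the shorter side).
I_min = 61.0×34.2³/12 = 2.033×10^5 mm⁴
I = 2.033×10^5 mm⁴ = 2.033×10^-7 m⁴
Effective length L_e = K·L = 0.5 × 3.19 = 1.595 m
P_cr = π²EI / L_e² = π² × 100×10⁹ × 2.033×10^-7 / 1.595² = 7.889×10^4 N
Factor of safety n = P_cr / P = 78.887 / 29.1 = 2.71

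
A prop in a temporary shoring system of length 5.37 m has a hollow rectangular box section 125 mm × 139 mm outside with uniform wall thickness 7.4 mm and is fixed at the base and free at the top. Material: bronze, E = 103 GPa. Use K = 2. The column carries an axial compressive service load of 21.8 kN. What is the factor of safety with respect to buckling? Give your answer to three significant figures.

Inner dimensions: h_i = 139 − 2×7.4 = 124.2 mm, b_i = 125 − 2×7.4 = 110.2 mm
Weak-axis I_min = (h_o·b_o³ − h_i·b_i³)/12 with b_o = 125, b_i = 110.2 mm (shorter outer/inner sides).
I_min = (139×125³ − 124.2×110.2³)/12 = 8.773×10^6 mm⁴
I = 8.773×10^6 mm⁴ = 8.773×10^-6 m⁴
Effective length L_e = K·L = 2 × 5.37 = 10.74 m
P_cr = π²EI / L_e² = π² × 103×10⁹ × 8.773×10^-6 / 10.74² = 7.731×10^4 N
Factor of safety n = P_cr / P = 77.313 / 21.8 = 3.55

n ≈ 3.55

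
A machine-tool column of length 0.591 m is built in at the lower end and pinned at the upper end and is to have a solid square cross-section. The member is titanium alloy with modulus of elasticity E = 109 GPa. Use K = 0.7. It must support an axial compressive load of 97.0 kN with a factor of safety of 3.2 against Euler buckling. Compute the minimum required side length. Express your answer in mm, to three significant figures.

a ≈ 27.7 mm

Required P_cr = n·P = 3.2 × 97.0 = 310.4 kN
L_e = K·L = 0.7 × 0.591 = 0.4137 m
Required I = P_cr·L_e²/(π²E) = 3.104×10^5 × 0.4137² / (π² × 1.09×10^11) = 4.938×10^-8 m⁴
I_req = 4.938×10^4 mm⁴
Solid square: I = a⁴/12  ⇒  a = (12I)^(1/4) = (12×4.938×10^4)^(1/4) = 27.7 mm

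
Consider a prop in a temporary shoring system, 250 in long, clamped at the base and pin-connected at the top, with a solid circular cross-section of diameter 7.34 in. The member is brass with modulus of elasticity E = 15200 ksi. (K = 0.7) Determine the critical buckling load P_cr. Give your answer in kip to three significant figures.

P_cr ≈ 698 kip

I = πd⁴/64 = π×7.34⁴/64 = 142.5 in⁴
Effective length L_e = K·L = 0.7 × 250 = 175.0 in
P_cr = π²EI / L_e² = π² × 15200×10³ × 142.5 / 175.0² = 6.979×10^5 lb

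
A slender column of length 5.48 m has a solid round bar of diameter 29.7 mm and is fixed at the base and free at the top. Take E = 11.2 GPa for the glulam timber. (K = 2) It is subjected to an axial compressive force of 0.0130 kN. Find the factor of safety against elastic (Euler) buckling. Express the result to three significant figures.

I = πd⁴/64 = π×29.7⁴/64 = 3.819×10^4 mm⁴
I = 3.819×10^4 mm⁴ = 3.819×10^-8 m⁴
Effective length L_e = K·L = 2 × 5.48 = 10.96 m
P_cr = π²EI / L_e² = π² × 11.2×10⁹ × 3.819×10^-8 / 10.96² = 35.15 N
Factor of safety n = P_cr / P = 0.035147 / 0.0130 = 2.70

n ≈ 2.70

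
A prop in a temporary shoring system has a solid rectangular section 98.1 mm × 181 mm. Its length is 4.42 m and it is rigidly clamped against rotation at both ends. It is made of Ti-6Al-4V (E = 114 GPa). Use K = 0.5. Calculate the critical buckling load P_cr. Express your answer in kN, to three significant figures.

Buckling occurs about the weak axis: I_min = h·b³/12 with b = 98.1 mm (the shorter side).
I_min = 181×98.1³/12 = 1.424×10^7 mm⁴
I = 1.424×10^7 mm⁴ = 1.424×10^-5 m⁴
Effective length L_e = K·L = 0.5 × 4.42 = 2.210 m
P_cr = π²EI / L_e² = π² × 114×10⁹ × 1.424×10^-5 / 2.210² = 3.280×10^6 N

P_cr ≈ 3280 kN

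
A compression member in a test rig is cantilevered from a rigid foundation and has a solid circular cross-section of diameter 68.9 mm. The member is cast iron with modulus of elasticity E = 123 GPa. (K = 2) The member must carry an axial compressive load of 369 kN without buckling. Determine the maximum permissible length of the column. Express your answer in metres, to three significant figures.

L_max ≈ 0.954 m

I = πd⁴/64 = π×68.9⁴/64 = 1.106×10^6 mm⁴
I = 1.106×10^-6 m⁴
At the buckling limit P_cr = P = 3.690×10^5 N
From P_cr = π²EI/(K·L)²:  L = (1/K)·√(π²EI/P_cr) = (1/2)·√(π²×1.23×10^11×1.106×10^-6/3.690×10^5)
L = 0.954 m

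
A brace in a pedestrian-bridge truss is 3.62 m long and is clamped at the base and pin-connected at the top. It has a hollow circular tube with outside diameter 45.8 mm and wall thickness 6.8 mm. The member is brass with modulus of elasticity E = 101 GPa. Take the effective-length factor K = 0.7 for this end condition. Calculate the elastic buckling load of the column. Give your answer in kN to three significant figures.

P_cr ≈ 25.3 kN

Inner diameter d_i = 45.8 − 2×6.8 = 32.20 mm
I = π(d_o⁴ − d_i⁴)/64 = π(45.8⁴ − 32.20⁴)/64 = 1.632×10^5 mm⁴
I = 1.632×10^5 mm⁴ = 1.632×10^-7 m⁴
Effective length L_e = K·L = 0.7 × 3.62 = 2.534 m
P_cr = π²EI / L_e² = π² × 101×10⁹ × 1.632×10^-7 / 2.534² = 2.534×10^4 N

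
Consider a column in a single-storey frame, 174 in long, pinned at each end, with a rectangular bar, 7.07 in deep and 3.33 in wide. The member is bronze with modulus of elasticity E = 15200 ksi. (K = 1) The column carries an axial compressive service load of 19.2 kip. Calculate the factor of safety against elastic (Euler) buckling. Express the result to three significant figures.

n ≈ 5.61

Buckling occurs about the weak axis: I_min = h·b³/12 with b = 3.33 in (the shorter side).
I_min = 7.07×3.33³/12 = 21.76 in⁴
Effective length L_e = K·L = 1 × 174 = 174.0 in
P_cr = π²EI / L_e² = π² × 15200×10³ × 21.76 / 174.0² = 1.078×10^5 lb
Factor of safety n = P_cr / P = 107.80 / 19.2 = 5.61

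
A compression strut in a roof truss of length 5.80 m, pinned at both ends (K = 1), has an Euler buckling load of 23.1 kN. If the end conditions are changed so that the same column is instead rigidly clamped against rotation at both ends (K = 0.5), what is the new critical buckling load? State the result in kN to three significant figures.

P_cr ≈ 92.4 kN

P_cr ∝ 1/K², so P_cr,new = P_cr,old × (K_old/K_new)² = 23.1 × (1/0.5)²
= 23.1 × 4.000 = 92.4 kN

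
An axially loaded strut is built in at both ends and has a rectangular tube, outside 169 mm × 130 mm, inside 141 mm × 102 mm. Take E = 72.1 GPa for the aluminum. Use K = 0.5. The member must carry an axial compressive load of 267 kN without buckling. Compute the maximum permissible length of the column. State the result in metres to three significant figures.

L_max ≈ 14.0 m

Weak-axis I_min = (h_o·b_o³ − h_i·b_i³)/12 with b_o = 130, b_i = 102.0 mm (shorter outer/inner sides).
I_min = (169×130³ − 141.0×102.0³)/12 = 1.847×10^7 mm⁴
I = 1.847×10^-5 m⁴
At the buckling limit P_cr = P = 2.670×10^5 N
From P_cr = π²EI/(K·L)²:  L = (1/K)·√(π²EI/P_cr) = (1/0.5)·√(π²×7.21×10^10×1.847×10^-5/2.670×10^5)
L = 14.0 m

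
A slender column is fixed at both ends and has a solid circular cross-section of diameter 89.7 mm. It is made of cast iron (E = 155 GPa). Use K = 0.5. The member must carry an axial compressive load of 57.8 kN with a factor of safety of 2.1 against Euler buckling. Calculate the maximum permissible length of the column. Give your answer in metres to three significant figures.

L_max ≈ 12.7 m

I = πd⁴/64 = π×89.7⁴/64 = 3.178×10^6 mm⁴
I = 3.178×10^-6 m⁴
Required critical load P_cr = n·P = 2.1 × 57.8 = 121.4 kN = 1.214×10^5 N
From P_cr = π²EI/(K·L)²:  L = (1/K)·√(π²EI/P_cr) = (1/0.5)·√(π²×1.55×10^11×3.178×10^-6/1.214×10^5)
L = 12.7 m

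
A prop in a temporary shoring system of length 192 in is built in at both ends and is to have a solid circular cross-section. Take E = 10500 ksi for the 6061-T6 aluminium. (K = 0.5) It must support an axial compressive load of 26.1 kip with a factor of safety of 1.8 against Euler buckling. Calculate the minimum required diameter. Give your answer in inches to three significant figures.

Required P_cr = n·P = 1.8 × 26.1 = 46.98 kip
L_e = K·L = 0.5 × 192 = 96.00 in
Required I = P_cr·L_e²/(π²E) = 4.698×10^4 × 96.00² / (π² × 1.05×10^7) = 4.178 in⁴
Solid circle: I = πd⁴/64  ⇒  d = (64I/π)^(1/4) = (64×4.178/π)^(1/4) = 3.04 in

d ≈ 3.04 in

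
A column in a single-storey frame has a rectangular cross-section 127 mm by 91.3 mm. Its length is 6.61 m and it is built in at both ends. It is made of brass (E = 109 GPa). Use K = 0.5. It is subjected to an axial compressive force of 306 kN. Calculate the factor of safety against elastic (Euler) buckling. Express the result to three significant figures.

n ≈ 2.59

Buckling occurs about the weak axis: I_min = h·b³/12 with b = 91.3 mm (the shorter side).
I_min = 127×91.3³/12 = 8.054×10^6 mm⁴
I = 8.054×10^6 mm⁴ = 8.054×10^-6 m⁴
Effective length L_e = K·L = 0.5 × 6.61 = 3.305 m
P_cr = π²EI / L_e² = π² × 109×10⁹ × 8.054×10^-6 / 3.305² = 7.933×10^5 N
Factor of safety n = P_cr / P = 793.26 / 306 = 2.59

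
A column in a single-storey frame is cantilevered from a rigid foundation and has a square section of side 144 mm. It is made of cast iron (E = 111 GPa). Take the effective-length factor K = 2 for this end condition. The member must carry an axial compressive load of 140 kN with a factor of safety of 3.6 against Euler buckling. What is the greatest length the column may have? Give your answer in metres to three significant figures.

L_max ≈ 4.41 m

I = a⁴/12 = 144⁴/12 = 3.583×10^7 mm⁴
I = 3.583×10^-5 m⁴
Required critical load P_cr = n·P = 3.6 × 140 = 504.0 kN = 5.040×10^5 N
From P_cr = π²EI/(K·L)²:  L = (1/K)·√(π²EI/P_cr) = (1/2)·√(π²×1.11×10^11×3.583×10^-5/5.040×10^5)
L = 4.41 m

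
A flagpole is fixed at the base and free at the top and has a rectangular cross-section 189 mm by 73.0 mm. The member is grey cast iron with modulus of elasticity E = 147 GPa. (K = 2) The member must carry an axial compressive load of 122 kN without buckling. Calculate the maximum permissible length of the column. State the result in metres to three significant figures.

L_max ≈ 4.27 m

Buckling occurs about the weak axis: I_min = h·b³/12 with b = 73.0 mm (the shorter side).
I_min = 189×73.0³/12 = 6.127×10^6 mm⁴
I = 6.127×10^-6 m⁴
At the buckling limit P_cr = P = 1.220×10^5 N
From P_cr = π²EI/(K·L)²:  L = (1/K)·√(π²EI/P_cr) = (1/2)·√(π²×1.47×10^11×6.127×10^-6/1.220×10^5)
L = 4.27 m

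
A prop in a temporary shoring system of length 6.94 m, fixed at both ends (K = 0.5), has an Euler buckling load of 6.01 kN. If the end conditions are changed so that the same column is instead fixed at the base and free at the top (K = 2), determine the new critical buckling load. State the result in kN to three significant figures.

P_cr ∝ 1/K², so P_cr,new = P_cr,old × (K_old/K_new)² = 6.01 × (0.5/2)²
= 6.01 × 0.06250 = 0.376 kN

P_cr ≈ 0.376 kN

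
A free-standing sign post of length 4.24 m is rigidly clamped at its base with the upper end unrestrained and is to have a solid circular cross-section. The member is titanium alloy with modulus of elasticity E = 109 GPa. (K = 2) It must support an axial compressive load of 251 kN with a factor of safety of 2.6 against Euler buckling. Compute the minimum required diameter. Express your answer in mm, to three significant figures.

d ≈ 173 mm

Required P_cr = n·P = 2.6 × 251 = 652.6 kN
L_e = K·L = 2 × 4.24 = 8.480 m
Required I = P_cr·L_e²/(π²E) = 6.526×10^5 × 8.480² / (π² × 1.09×10^11) = 4.362×10^-5 m⁴
I_req = 4.362×10^7 mm⁴
Solid circle: I = πd⁴/64  ⇒  d = (64I/π)^(1/4) = (64×4.362×10^7/π)^(1/4) = 173 mm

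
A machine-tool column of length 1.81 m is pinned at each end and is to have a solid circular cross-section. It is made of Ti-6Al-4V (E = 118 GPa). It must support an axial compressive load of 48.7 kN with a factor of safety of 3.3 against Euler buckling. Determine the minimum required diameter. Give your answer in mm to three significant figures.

Required P_cr = n·P = 3.3 × 48.7 = 160.7 kN
L_e = K·L = 1 × 1.81 = 1.810 m
Required I = P_cr·L_e²/(π²E) = 1.607×10^5 × 1.810² / (π² × 1.18×10^11) = 4.521×10^-7 m⁴
I_req = 4.521×10^5 mm⁴
Solid circle: I = πd⁴/64  ⇒  d = (64I/π)^(1/4) = (64×4.521×10^5/π)^(1/4) = 55.1 mm

d ≈ 55.1 mm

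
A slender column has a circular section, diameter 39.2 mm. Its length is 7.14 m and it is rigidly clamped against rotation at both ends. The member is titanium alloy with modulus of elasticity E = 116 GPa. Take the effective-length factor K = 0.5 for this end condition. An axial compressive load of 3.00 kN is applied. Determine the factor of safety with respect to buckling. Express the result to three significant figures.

I = πd⁴/64 = π×39.2⁴/64 = 1.159×10^5 mm⁴
I = 1.159×10^5 mm⁴ = 1.159×10^-7 m⁴
Effective length L_e = K·L = 0.5 × 7.14 = 3.570 m
P_cr = π²EI / L_e² = π² × 116×10⁹ × 1.159×10^-7 / 3.570² = 1.041×10^4 N
Factor of safety n = P_cr / P = 10.412 / 3.00 = 3.47

n ≈ 3.47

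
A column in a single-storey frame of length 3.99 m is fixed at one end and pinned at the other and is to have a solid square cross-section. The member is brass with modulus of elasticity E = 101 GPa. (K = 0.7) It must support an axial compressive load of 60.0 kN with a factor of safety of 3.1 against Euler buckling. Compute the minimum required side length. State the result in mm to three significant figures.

Required P_cr = n·P = 3.1 × 60.0 = 186.0 kN
L_e = K·L = 0.7 × 3.99 = 2.793 m
Required I = P_cr·L_e²/(π²E) = 1.860×10^5 × 2.793² / (π² × 1.01×10^11) = 1.456×10^-6 m⁴
I_req = 1.456×10^6 mm⁴
Solid square: I = a⁴/12  ⇒  a = (12I)^(1/4) = (12×1.456×10^6)^(1/4) = 64.6 mm

a ≈ 64.6 mm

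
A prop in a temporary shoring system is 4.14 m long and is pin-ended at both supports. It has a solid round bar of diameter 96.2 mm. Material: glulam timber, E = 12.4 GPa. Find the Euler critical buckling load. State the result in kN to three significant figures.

P_cr ≈ 30.0 kN

I = πd⁴/64 = π×96.2⁴/64 = 4.204×10^6 mm⁴
I = 4.204×10^6 mm⁴ = 4.204×10^-6 m⁴
Effective length L_e = K·L = 1 × 4.14 = 4.140 m
P_cr = π²EI / L_e² = π² × 12.4×10⁹ × 4.204×10^-6 / 4.140² = 3.002×10^4 N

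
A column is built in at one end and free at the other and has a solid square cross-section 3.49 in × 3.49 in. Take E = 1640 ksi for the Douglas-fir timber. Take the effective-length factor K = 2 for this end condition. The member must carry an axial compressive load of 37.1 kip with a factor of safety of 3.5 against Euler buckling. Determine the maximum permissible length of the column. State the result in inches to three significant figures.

I = a⁴/12 = 3.49⁴/12 = 12.36 in⁴
Required critical load P_cr = n·P = 3.5 × 37.1 = 129.8 kip = 1.298×10^5 lb
From P_cr = π²EI/(K·L)²:  L = (1/K)·√(π²EI/P_cr) = (1/2)·√(π²×1.64×10^6×12.36/1.298×10^5)
L = 19.6 in

L_max ≈ 19.6 in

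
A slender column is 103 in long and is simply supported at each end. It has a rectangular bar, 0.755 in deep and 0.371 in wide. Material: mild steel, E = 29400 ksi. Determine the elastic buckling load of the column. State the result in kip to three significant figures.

Buckling occurs about the weak axis: I_min = h·b³/12 with b = 0.371 in (the shorter side).
I_min = 0.755×0.371³/12 = 3.213×10^-3 in⁴
Effective length L_e = K·L = 1 × 103 = 103.0 in
P_cr = π²EI / L_e² = π² × 29400×10³ × 3.213×10^-3 / 103.0² = 87.87 lb

P_cr ≈ 0.0879 kip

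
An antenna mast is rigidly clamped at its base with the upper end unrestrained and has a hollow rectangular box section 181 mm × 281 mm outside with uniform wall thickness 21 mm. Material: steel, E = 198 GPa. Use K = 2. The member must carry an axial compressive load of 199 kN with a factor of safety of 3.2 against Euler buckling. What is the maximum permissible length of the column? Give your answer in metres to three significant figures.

Inner dimensions: h_i = 281 − 2×21 = 239.0 mm, b_i = 181 − 2×21 = 139.0 mm
Weak-axis I_min = (h_o·b_o³ − h_i·b_i³)/12 with b_o = 181, b_i = 139.0 mm (shorter outer/inner sides).
I_min = (281×181³ − 239.0×139.0³)/12 = 8.537×10^7 mm⁴
I = 8.537×10^-5 m⁴
Required critical load P_cr = n·P = 3.2 × 199 = 636.8 kN = 6.368×10^5 N
From P_cr = π²EI/(K·L)²:  L = (1/K)·√(π²EI/P_cr) = (1/2)·√(π²×1.98×10^11×8.537×10^-5/6.368×10^5)
L = 8.09 m

L_max ≈ 8.09 m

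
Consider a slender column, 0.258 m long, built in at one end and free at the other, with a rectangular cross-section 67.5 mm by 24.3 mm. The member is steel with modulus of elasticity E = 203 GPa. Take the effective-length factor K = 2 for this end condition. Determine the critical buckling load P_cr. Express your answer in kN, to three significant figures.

P_cr ≈ 607 kN

Buckling occurs about the weak axis: I_min = h·b³/12 with b = 24.3 mm (the shorter side).
I_min = 67.5×24.3³/12 = 8.071×10^4 mm⁴
I = 8.071×10^4 mm⁴ = 8.071×10^-8 m⁴
Effective length L_e = K·L = 2 × 0.258 = 0.5160 m
P_cr = π²EI / L_e² = π² × 203×10⁹ × 8.071×10^-8 / 0.5160² = 6.073×10^5 N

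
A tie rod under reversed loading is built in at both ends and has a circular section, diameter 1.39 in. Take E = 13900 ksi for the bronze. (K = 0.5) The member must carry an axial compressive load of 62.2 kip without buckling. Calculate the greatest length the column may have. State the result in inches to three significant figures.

L_max ≈ 40.2 in

I = πd⁴/64 = π×1.39⁴/64 = 0.1832 in⁴
At the buckling limit P_cr = P = 6.220×10^4 lb
From P_cr = π²EI/(K·L)²:  L = (1/K)·√(π²EI/P_cr) = (1/0.5)·√(π²×1.39×10^7×0.1832/6.220×10^4)
L = 40.2 in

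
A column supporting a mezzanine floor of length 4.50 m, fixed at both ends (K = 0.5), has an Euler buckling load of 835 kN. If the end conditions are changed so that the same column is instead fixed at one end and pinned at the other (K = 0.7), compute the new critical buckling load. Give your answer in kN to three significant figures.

P_cr ∝ 1/K², so P_cr,new = P_cr,old × (K_old/K_new)² = 835 × (0.5/0.7)²
= 835 × 0.5102 = 426 kN

P_cr ≈ 426 kN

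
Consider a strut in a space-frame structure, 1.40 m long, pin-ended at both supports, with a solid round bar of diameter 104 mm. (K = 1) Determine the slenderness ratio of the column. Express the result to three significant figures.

λ ≈ 53.8

I = πd⁴/64 = π×104⁴/64 = 5.743×10^6 mm⁴
A = 8.495×10^3 mm²;  r_min = √(I/A) = √(5.743×10^6/8.495×10^3) = 26.00 mm
L_e = K·L = 1 × 1.40 m = 1.400 m = 1400.0 mm
λ = L_e / r_min = 1400.0 / 26.00 = 53.8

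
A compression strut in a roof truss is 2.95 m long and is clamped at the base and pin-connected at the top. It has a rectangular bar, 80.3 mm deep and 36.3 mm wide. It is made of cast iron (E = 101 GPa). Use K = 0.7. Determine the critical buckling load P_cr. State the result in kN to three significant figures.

Buckling occurs about the weak axis: I_min = h·b³/12 with b = 36.3 mm (the shorter side).
I_min = 80.3×36.3³/12 = 3.201×10^5 mm⁴
I = 3.201×10^5 mm⁴ = 3.201×10^-7 m⁴
Effective length L_e = K·L = 0.7 × 2.95 = 2.065 m
P_cr = π²EI / L_e² = π² × 101×10⁹ × 3.201×10^-7 / 2.065² = 7.482×10^4 N

P_cr ≈ 74.8 kN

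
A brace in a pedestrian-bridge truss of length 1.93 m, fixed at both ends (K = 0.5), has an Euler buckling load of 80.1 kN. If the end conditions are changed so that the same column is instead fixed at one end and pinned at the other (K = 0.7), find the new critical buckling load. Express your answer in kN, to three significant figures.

P_cr ≈ 40.9 kN

P_cr ∝ 1/K², so P_cr,new = P_cr,old × (K_old/K_new)² = 80.1 × (0.5/0.7)²
= 80.1 × 0.5102 = 40.9 kN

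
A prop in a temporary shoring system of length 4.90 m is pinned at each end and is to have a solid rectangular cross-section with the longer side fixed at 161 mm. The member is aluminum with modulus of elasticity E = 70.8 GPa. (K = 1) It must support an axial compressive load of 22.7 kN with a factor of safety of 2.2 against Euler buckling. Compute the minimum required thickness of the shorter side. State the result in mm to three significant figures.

b ≈ 50.4 mm

Required P_cr = n·P = 2.2 × 22.7 = 49.94 kN
L_e = K·L = 1 × 4.90 = 4.900 m
Required I = P_cr·L_e²/(π²E) = 4.994×10^4 × 4.900² / (π² × 7.08×10^10) = 1.716×10^-6 m⁴
I_req = 1.716×10^6 mm⁴
Rectangle, weak axis: I_min = h·b³/12 with h = 161 mm fixed  ⇒  b = (12I/h)^(1/3) = 50.4 mm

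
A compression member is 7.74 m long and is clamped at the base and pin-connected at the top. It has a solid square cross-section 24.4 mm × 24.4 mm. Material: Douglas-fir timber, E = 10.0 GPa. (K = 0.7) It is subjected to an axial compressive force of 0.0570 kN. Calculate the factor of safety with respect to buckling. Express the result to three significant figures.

I = a⁴/12 = 24.4⁴/12 = 2.954×10^4 mm⁴
I = 2.954×10^4 mm⁴ = 2.954×10^-8 m⁴
Effective length L_e = K·L = 0.7 × 7.74 = 5.418 m
P_cr = π²EI / L_e² = π² × 10.0×10⁹ × 2.954×10^-8 / 5.418² = 99.31 N
Factor of safety n = P_cr / P = 0.099312 / 0.0570 = 1.74

n ≈ 1.74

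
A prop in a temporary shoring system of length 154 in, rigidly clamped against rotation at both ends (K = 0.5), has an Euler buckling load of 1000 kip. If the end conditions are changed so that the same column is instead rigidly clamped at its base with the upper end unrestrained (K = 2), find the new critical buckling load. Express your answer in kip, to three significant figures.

P_cr ∝ 1/K², so P_cr,new = P_cr,old × (K_old/K_new)² = 1000 × (0.5/2)²
= 1000 × 0.06250 = 62.5 kip

P_cr ≈ 62.5 kip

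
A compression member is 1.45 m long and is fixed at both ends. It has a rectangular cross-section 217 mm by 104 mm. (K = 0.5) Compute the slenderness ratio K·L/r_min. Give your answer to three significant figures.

Buckling occurs about the weak axis: I_min = h·b³/12 with b = 104 mm (the shorter side).
I_min = 217×104³/12 = 2.034×10^7 mm⁴
A = 2.257×10^4 mm²;  r_min = √(I/A) = √(2.034×10^7/2.257×10^4) = 30.02 mm
L_e = K·L = 0.5 × 1.45 m = 0.7250 m = 725.00 mm
λ = L_e / r_min = 725.00 / 30.02 = 24.1

λ ≈ 24.1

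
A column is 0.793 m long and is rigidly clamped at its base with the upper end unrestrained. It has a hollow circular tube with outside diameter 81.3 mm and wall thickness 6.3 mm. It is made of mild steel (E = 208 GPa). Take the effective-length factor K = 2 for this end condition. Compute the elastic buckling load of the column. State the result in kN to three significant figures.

P_cr ≈ 858 kN

Inner diameter d_i = 81.3 − 2×6.3 = 68.70 mm
I = π(d_o⁴ − d_i⁴)/64 = π(81.3⁴ − 68.70⁴)/64 = 1.051×10^6 mm⁴
I = 1.051×10^6 mm⁴ = 1.051×10^-6 m⁴
Effective length L_e = K·L = 2 × 0.793 = 1.586 m
P_cr = π²EI / L_e² = π² × 208×10⁹ × 1.051×10^-6 / 1.586² = 8.578×10^5 N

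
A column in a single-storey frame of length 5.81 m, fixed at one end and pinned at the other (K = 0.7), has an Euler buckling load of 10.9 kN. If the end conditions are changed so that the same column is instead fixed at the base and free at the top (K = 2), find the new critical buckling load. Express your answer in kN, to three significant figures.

P_cr ≈ 1.34 kN

P_cr ∝ 1/K², so P_cr,new = P_cr,old × (K_old/K_new)² = 10.9 × (0.7/2)²
= 10.9 × 0.1225 = 1.34 kN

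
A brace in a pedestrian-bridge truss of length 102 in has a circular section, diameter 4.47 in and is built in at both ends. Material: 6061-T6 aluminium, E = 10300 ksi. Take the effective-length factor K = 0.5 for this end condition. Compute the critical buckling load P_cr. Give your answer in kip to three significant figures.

I = πd⁴/64 = π×4.47⁴/64 = 19.60 in⁴
Effective length L_e = K·L = 0.5 × 102 = 51.00 in
P_cr = π²EI / L_e² = π² × 10300×10³ × 19.60 / 51.00² = 7.659×10^5 lb

P_cr ≈ 766 kip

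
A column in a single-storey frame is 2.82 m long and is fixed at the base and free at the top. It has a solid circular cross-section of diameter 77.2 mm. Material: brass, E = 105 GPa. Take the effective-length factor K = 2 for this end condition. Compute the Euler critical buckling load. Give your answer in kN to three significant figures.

I = πd⁴/64 = π×77.2⁴/64 = 1.744×10^6 mm⁴
I = 1.744×10^6 mm⁴ = 1.744×10^-6 m⁴
Effective length L_e = K·L = 2 × 2.82 = 5.640 m
P_cr = π²EI / L_e² = π² × 105×10⁹ × 1.744×10^-6 / 5.640² = 5.680×10^4 N

P_cr ≈ 56.8 kN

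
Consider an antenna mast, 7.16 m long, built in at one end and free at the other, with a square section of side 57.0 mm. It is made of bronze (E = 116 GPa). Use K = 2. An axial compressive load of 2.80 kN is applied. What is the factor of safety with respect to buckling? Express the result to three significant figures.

n ≈ 1.75

I = a⁴/12 = 57.0⁴/12 = 8.797×10^5 mm⁴
I = 8.797×10^5 mm⁴ = 8.797×10^-7 m⁴
Effective length L_e = K·L = 2 × 7.16 = 14.32 m
P_cr = π²EI / L_e² = π² × 116×10⁹ × 8.797×10^-7 / 14.32² = 4.911×10^3 N
Factor of safety n = P_cr / P = 4.9112 / 2.80 = 1.75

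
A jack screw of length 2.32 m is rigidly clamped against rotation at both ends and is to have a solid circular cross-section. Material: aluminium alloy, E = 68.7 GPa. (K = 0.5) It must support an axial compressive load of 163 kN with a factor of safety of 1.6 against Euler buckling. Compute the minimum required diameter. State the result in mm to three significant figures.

d ≈ 57.0 mm

Required P_cr = n·P = 1.6 × 163 = 260.8 kN
L_e = K·L = 0.5 × 2.32 = 1.160 m
Required I = P_cr·L_e²/(π²E) = 2.608×10^5 × 1.160² / (π² × 6.87×10^10) = 5.176×10^-7 m⁴
I_req = 5.176×10^5 mm⁴
Solid circle: I = πd⁴/64  ⇒  d = (64I/π)^(1/4) = (64×5.176×10^5/π)^(1/4) = 57.0 mm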